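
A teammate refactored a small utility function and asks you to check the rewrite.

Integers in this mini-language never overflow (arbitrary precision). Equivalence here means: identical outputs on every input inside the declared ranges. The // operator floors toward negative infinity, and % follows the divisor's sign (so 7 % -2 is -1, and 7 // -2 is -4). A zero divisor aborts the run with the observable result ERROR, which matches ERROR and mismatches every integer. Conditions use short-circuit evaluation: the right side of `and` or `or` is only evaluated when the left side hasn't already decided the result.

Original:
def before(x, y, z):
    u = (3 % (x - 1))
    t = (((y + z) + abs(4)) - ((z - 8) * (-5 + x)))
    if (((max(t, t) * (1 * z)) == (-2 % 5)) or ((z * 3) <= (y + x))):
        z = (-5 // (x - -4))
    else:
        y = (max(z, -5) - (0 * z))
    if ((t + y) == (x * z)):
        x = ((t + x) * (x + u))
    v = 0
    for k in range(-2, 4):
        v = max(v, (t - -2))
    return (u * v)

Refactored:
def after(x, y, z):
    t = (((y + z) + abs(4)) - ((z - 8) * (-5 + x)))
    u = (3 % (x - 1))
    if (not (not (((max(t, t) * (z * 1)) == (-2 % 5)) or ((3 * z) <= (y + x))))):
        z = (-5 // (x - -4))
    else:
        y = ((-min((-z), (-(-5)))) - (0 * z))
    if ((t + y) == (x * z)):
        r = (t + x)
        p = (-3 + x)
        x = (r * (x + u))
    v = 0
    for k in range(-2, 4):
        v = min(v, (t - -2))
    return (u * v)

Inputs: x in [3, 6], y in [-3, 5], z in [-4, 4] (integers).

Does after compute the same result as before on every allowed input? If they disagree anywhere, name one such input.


There is a counterexample at x=3, y=-3, z=-4: 0 on one side, -25 on the other.
before: u = 1; t = -27; (((max(t, t) * (1 * z)) == (-2 % 5)) or ((z * 3) <= (y + x))) -> true; z = -1; ((t + y) == (x * z)) -> false; v = 0; [k=-2]; v = 0; [k=-1]; v = 0; [k=0]; v = 0; [k=1]; v = 0; [k=2]; v = 0; [k=3]; v = 0; return 0
after: t = -27; u = 1; (not (not (((max(t, t) * (z * 1)) == (-2 % 5)) or ((3 * z) <= (y + x))))) -> true; z = -1; ((t + y) == (x * z)) -> false; v = 0; [k=-2]; v = -25; [k=-1]; v = -25; [k=0]; v = -25; [k=1]; v = -25; [k=2]; v = -25; [k=3]; v = -25; return -25
verdict: not equivalent; witness: x=3, y=-3, z=-4


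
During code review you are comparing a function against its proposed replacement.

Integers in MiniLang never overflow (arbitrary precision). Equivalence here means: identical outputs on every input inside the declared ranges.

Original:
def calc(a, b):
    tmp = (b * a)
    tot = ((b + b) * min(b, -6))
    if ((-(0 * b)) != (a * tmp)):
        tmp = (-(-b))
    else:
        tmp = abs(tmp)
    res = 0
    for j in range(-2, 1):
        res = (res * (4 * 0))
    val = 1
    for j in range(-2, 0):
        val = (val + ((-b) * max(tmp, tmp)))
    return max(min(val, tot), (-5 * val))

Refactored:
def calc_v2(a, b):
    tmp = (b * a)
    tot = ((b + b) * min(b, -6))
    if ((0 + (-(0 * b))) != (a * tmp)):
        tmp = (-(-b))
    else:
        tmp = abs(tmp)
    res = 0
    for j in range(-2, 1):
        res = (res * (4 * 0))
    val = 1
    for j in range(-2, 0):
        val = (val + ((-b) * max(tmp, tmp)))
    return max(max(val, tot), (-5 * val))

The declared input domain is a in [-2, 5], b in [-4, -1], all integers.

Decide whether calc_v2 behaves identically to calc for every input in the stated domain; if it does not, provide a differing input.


At a=-2, b=-1: calc gives 5, calc_v2 gives 12.
verdict: not equivalent; witness: a=-2, b=-1


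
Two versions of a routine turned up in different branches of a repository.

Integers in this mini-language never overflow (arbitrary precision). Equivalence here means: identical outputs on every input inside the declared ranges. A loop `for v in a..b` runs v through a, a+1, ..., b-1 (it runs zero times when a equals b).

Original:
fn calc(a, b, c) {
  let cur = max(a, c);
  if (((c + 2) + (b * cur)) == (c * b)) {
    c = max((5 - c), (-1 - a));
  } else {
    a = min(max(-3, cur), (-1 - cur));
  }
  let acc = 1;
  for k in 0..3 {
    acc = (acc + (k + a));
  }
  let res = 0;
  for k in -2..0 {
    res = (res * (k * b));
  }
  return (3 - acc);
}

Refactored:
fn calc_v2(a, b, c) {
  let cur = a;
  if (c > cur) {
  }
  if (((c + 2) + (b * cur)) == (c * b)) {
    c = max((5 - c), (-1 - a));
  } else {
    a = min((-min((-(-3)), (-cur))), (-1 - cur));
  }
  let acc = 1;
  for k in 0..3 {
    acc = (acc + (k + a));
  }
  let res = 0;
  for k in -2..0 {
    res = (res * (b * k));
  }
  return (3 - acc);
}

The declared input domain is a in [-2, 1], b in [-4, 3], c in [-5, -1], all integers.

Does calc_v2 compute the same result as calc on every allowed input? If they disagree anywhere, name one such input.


Run the pair on a=-2, b=-4, c=-1.
calc: cur=-1, then (((c + 2) + (b * cur)) == (c * b)) is false, then a=-1, then acc=1, then (k=0), then acc=0, then (k=1), then acc=0, then (k=2), then acc=1, then res=0, then (k=-2), then res=0, then (k=-1), then res=0, then returns 2
calc_v2: cur=-2, then (c > cur) is true, then (((c + 2) + (b * cur)) == (c * b)) is false, then a=-2, then acc=1, then (k=0), then acc=-1, then (k=1), then acc=-2, then (k=2), then acc=-2, then res=0, then (k=-2), then res=0, then (k=-1), then res=0, then returns 5
2 != 5, so the rewrite changes behavior.
verdict: not equivalent; witness: a=-2, b=-4, c=-1


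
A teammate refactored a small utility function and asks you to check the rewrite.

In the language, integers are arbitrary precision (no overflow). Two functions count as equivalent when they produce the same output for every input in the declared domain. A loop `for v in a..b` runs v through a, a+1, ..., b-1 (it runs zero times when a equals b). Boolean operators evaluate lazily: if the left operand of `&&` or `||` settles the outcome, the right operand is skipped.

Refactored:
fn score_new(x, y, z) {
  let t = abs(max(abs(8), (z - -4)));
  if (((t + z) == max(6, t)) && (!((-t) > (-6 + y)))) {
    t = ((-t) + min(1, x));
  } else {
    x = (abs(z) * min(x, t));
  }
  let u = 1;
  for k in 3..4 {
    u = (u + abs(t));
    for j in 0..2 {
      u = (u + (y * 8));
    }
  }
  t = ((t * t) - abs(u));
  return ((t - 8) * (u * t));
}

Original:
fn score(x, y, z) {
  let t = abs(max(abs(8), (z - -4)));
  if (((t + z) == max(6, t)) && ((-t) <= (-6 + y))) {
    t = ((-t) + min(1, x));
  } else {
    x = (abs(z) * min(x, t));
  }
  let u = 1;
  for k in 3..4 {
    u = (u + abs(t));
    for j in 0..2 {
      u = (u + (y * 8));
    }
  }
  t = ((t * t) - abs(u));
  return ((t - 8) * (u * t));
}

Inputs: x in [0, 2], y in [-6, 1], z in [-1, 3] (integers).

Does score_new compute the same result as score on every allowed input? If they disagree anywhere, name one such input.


Comparing the listings, the differences include: boolean connective usage differs, and comparison usage differs.
As a probe, take x=2, y=-1, z=1: score runs t becomes 8; next (((t + z) == max(6, t)) && ((-t) <= (-6 + y))) evaluates to false; next x becomes 2; next u becomes 1; next at k=3:; next u becomes 9; next at j=0:; next u becomes 1; next at j=1:; next u becomes -7; next t becomes 57; next final value -19551; score_new runs t becomes 8; next (((t + z) == max(6, t)) && (!((-t) > (-6 + y)))) evaluates to false; next x becomes 2; next u becomes 1; next at k=3:; next u becomes 9; next at j=0:; next u becomes 1; next at j=1:; next u becomes -7; next t becomes 57; next final value -19551; both end at -19551.
Sweeping the whole domain (120 inputs) finds no disagreement.
verdict: equivalent


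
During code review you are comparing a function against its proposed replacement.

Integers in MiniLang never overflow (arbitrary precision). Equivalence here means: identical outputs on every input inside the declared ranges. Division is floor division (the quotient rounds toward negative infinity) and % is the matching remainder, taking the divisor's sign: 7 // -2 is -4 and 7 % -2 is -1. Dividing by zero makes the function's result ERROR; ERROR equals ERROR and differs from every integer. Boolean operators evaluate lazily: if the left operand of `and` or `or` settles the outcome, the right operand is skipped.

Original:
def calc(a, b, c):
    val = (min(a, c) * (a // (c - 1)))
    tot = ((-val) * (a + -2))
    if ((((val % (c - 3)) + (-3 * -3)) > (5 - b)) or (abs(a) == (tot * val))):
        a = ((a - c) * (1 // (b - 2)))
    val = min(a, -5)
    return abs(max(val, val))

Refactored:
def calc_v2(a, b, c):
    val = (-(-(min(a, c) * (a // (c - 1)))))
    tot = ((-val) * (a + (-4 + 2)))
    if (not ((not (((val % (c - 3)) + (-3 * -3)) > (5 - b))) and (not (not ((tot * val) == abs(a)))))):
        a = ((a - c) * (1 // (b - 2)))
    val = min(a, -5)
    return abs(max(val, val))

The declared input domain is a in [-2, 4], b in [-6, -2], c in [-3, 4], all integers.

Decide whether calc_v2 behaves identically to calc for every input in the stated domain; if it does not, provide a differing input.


Try a=3, b=-6, c=-3.
calc: val = 3; tot = -3; ((((val % (c - 3)) + (-3 * -3)) > (5 - b)) or (abs(a) == (tot * val))) -> false; val = -5; return 5
calc_v2: val = 3; tot = -3; (not ((not (((val % (c - 3)) + (-3 * -3)) > (5 - b))) and (not (not ((tot * val) == abs(a)))))) -> true; a = -6; val = -6; return 6
5 and 6 differ, so these are not the same function on this domain.
verdict: not equivalent; witness: a=3, b=-6, c=-3


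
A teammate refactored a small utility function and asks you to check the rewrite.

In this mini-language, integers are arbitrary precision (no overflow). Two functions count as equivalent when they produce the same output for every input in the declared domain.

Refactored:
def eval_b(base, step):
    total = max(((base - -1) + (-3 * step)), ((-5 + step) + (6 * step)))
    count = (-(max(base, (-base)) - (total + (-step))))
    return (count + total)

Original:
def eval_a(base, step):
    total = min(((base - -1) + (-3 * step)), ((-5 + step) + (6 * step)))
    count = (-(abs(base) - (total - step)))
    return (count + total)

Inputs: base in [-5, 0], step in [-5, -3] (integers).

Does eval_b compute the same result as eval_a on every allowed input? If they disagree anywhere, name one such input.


Not equivalent: base=-5, step=-5 separates them (-80 vs 22).
eval_a: total=-40, then count=-40, then returns -80
eval_b: total=11, then count=11, then returns 22
verdict: not equivalent; witness: base=-5, step=-5


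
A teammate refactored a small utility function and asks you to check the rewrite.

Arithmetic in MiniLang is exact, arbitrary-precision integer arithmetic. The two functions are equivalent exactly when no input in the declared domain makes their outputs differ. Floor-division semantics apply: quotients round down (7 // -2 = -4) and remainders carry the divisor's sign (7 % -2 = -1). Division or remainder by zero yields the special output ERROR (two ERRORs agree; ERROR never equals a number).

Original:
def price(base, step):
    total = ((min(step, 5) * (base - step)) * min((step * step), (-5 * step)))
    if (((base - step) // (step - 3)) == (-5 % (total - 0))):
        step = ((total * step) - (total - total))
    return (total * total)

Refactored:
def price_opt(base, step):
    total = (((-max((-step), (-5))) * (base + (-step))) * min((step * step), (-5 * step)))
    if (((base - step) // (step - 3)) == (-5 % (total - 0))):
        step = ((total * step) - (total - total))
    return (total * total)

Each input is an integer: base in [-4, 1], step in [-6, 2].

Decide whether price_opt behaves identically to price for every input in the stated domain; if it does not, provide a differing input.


Side by side, the visible changes include: min/max/abs usage differs; and arithmetic usage differs.
One worked example (base=-2, step=2) — price: total becomes 80; next (((base - step) // (step - 3)) == (-5 % (total - 0))) evaluates to false; next final value 6400; price_opt: total becomes 80; next (((base - step) // (step - 3)) == (-5 % (total - 0))) evaluates to false; next final value 6400; agreement on 6400.
Across all 54 domain points the two functions coincide.
verdict: equivalent


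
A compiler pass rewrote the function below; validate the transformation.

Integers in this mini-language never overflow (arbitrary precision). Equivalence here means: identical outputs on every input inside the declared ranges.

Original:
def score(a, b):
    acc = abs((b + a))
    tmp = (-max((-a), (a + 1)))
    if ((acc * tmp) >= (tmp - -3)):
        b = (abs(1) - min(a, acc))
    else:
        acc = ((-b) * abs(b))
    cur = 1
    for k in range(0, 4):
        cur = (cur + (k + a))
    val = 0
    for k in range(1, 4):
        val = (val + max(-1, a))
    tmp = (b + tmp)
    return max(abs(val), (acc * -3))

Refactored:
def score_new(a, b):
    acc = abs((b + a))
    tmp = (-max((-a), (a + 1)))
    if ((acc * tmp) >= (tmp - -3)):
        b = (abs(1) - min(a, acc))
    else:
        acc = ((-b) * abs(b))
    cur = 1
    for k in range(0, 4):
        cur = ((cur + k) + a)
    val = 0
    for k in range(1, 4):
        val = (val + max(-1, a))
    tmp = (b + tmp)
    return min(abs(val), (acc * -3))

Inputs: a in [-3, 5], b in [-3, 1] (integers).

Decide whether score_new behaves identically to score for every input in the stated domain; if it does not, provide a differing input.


Consider the input a=-3, b=-3.
score: acc becomes 6; next tmp becomes -3; next ((acc * tmp) >= (tmp - -3)) evaluates to false; next acc becomes 9; next cur becomes 1; next at k=0:; next cur becomes -2; next at k=1:; next cur becomes -4; next at k=2:; next cur becomes -5; next at k=3:; next cur becomes -5; next val becomes 0; next at k=1:; next val becomes -1; next at k=2:; next val becomes -2; next at k=3:; next val becomes -3; next tmp becomes -6; next final value 3
score_new: acc becomes 6; next tmp becomes -3; next ((acc * tmp) >= (tmp - -3)) evaluates to false; next acc becomes 9; next cur becomes 1; next at k=0:; next cur becomes -2; next at k=1:; next cur becomes -4; next at k=2:; next cur becomes -5; next at k=3:; next cur becomes -5; next val becomes 0; next at k=1:; next val becomes -1; next at k=2:; next val becomes -2; next at k=3:; next val becomes -3; next tmp becomes -6; next final value -27
3 against -27: the behavior changed.
verdict: not equivalent; witness: a=-3, b=-3


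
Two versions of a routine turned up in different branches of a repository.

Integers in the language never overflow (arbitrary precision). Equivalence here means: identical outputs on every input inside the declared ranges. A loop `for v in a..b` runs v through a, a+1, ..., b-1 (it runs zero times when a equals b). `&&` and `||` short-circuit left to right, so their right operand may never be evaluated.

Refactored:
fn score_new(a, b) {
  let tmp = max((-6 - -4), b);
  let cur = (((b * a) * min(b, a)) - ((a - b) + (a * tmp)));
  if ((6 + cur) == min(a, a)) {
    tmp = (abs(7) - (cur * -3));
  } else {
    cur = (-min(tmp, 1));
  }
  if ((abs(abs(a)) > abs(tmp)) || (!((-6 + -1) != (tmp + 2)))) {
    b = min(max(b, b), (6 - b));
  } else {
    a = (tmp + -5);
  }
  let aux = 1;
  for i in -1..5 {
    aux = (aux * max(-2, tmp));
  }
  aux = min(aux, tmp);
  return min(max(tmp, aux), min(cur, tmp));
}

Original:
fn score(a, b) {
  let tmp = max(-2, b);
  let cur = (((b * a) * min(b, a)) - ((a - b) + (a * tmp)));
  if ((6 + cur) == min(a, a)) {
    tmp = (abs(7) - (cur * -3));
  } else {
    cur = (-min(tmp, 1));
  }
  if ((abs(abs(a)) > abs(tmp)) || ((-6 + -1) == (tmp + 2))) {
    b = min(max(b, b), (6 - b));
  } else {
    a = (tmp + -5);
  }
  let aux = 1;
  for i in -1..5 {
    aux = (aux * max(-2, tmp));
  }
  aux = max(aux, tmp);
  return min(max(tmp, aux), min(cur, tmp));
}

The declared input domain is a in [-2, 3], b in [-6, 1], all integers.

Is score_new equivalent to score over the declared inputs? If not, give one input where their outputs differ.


The one real change (`max(aux, tmp)` became `min(aux, tmp)`) has no effect anywhere in the declared ranges.
Tracing a=2, b=-3: score: tmp=-2, then cur=17, then ((6 + cur) == min(a, a)) is false, then cur=2, then ((abs(abs(a)) > abs(tmp)) || ((-6 + -1) == (tmp + 2))) is false, then a=-7, then aux=1, then (i=-1), then aux=-2, then (i=0), then aux=4, then (i=1), then aux=-8, then (i=2), then aux=16, then (i=3), then aux=-32, then (i=4), then aux=64, then aux=64, then returns -2 | score_new: tmp=-2, then cur=17, then ((6 + cur) == min(a, a)) is false, then cur=2, then ((abs(abs(a)) > abs(tmp)) || (!((-6 + -1) != (tmp + 2)))) is false, then a=-7, then aux=1, then (i=-1), then aux=-2, then (i=0), then aux=4, then (i=1), then aux=-8, then (i=2), then aux=16, then (i=3), then aux=-32, then (i=4), then aux=64, then aux=-2, then returns -2 — matching result -2.
Checked all 48 inputs in the declared domain: the outputs agree on every one.
verdict: equivalent


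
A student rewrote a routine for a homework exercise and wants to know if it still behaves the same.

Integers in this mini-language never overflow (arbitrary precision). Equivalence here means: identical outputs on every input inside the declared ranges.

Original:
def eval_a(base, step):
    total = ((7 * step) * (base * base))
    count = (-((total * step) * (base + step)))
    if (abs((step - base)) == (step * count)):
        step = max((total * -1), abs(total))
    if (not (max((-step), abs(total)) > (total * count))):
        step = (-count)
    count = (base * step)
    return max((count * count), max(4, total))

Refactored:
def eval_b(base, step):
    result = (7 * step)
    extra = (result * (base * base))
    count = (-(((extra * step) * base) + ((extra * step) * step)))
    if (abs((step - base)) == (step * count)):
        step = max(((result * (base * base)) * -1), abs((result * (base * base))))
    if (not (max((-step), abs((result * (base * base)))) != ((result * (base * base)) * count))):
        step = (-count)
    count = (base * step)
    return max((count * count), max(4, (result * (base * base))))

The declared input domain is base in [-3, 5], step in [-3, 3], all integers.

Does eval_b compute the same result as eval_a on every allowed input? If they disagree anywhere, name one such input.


Consider the input base=-3, step=1.
eval_a: total := 63 | count := 126 | (abs((step - base)) == (step * count)): false | (not (max((-step), abs(total)) > (total * count))): true | step := -126 | count := 378 | result 142884
eval_b: result := 7 | extra := 63 | count := 126 | (abs((step - base)) == (step * count)): false | (not (max((-step), abs((result * (base * base)))) != ((result * (base * base)) * count))): false | count := -3 | result 63
142884 against 63: the behavior changed.
verdict: not equivalent; witness: base=-3, step=1


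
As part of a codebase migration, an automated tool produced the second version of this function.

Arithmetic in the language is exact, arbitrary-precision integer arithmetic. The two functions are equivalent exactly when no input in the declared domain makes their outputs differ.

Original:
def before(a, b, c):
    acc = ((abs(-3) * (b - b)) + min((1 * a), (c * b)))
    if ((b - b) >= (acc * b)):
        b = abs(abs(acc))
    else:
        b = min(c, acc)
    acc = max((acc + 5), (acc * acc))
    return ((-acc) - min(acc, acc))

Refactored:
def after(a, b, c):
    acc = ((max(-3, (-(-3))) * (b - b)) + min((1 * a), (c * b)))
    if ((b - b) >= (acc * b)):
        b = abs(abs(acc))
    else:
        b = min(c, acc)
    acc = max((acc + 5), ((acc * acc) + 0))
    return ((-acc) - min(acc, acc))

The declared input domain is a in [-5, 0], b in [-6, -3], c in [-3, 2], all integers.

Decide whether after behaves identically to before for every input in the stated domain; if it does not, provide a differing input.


The two versions differ — the changes include constant usage differs; and arithmetic usage differs; and min/max/abs usage differs.
Spot check at a=-1, b=-6, c=0 — before: acc=-1, then ((b - b) >= (acc * b)) is false, then b=-1, then acc=4, then returns -8. after: acc=-1, then ((b - b) >= (acc * b)) is false, then b=-1, then acc=4, then returns -8. Both give -8.
Across all 144 domain points the two functions coincide.
verdict: equivalent


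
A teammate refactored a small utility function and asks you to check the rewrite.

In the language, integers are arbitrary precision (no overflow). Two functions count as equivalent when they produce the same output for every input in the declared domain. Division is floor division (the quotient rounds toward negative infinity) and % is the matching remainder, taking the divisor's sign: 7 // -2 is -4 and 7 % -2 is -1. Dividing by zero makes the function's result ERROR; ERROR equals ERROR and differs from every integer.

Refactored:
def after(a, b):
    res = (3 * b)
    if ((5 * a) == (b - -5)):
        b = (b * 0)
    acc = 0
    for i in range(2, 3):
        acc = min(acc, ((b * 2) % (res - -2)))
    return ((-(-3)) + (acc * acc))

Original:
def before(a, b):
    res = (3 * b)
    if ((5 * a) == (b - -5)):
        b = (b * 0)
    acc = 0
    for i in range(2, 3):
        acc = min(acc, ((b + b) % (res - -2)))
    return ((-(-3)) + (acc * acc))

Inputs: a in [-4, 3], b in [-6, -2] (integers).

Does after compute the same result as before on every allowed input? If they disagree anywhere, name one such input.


Equivalent — the differences include constant usage differs; arithmetic usage differs, yet no declared input distinguishes the two.
As a probe, take a=-2, b=-4: before runs res := -12 | ((5 * a) == (b - -5)): false | acc := 0 | iter i=2: | acc := -8 | result 67; after runs res := -12 | ((5 * a) == (b - -5)): false | acc := 0 | iter i=2: | acc := -8 | result 67; both end at 67.
Checked all 40 inputs in the declared domain: the outputs agree on every one.
verdict: equivalent


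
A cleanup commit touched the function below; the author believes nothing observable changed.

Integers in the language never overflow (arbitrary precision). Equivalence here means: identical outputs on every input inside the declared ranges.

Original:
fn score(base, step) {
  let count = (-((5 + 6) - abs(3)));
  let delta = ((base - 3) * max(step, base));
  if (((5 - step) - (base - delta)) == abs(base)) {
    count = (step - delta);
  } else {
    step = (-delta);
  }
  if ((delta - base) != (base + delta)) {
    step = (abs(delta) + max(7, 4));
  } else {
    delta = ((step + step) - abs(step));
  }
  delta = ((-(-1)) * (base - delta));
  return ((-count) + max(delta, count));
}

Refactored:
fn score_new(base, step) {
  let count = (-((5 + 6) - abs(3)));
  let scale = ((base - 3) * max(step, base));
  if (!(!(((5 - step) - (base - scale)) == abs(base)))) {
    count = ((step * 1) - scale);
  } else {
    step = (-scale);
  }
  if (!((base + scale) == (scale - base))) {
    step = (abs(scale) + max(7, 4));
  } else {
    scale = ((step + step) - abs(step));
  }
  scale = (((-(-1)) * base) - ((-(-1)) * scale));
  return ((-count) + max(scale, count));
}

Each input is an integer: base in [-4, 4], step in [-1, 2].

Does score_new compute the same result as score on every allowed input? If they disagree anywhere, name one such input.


Reading the diff, among the changes: local variable names differ; also constant usage differs; also arithmetic usage differs; also boolean connective usage differs; also comparison usage differs.
As a probe, take base=-4, step=0: score runs count=-8, then delta=0, then (((5 - step) - (base - delta)) == abs(base)) is false, then step=0, then ((delta - base) != (base + delta)) is true, then step=7, then delta=-4, then returns 4; score_new runs count=-8, then scale=0, then (!(!(((5 - step) - (base - scale)) == abs(base)))) is false, then step=0, then (!((base + scale) == (scale - base))) is true, then step=7, then scale=-4, then returns 4; both end at 4.
Checked all 36 inputs in the declared domain: the outputs agree on every one.
verdict: equivalent


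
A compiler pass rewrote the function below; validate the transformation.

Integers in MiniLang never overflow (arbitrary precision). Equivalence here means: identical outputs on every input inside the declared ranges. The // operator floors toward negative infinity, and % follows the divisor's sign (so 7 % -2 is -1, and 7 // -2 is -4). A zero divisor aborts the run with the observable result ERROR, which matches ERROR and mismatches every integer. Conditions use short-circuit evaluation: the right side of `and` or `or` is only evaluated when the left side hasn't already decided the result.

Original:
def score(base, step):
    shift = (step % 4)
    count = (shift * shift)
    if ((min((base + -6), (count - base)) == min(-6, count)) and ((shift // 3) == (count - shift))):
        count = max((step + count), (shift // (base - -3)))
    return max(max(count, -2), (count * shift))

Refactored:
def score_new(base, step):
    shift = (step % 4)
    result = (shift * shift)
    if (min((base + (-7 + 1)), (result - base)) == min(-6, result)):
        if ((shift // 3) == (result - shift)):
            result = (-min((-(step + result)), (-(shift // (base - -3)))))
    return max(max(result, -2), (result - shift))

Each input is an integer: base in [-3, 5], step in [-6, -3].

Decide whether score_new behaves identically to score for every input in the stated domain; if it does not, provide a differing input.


Not equivalent: base=-3, step=-6 separates them (8 vs 4).
score: shift=2, then count=4, then ((min((base + -6), (count - base)) == min(-6, count)) and ((shift // 3) == (count - shift))) is false, then returns 8
score_new: shift=2, then result=4, then (min((base + (-7 + 1)), (result - base)) == min(-6, result)) is false, then returns 4
verdict: not equivalent; witness: base=-3, step=-6


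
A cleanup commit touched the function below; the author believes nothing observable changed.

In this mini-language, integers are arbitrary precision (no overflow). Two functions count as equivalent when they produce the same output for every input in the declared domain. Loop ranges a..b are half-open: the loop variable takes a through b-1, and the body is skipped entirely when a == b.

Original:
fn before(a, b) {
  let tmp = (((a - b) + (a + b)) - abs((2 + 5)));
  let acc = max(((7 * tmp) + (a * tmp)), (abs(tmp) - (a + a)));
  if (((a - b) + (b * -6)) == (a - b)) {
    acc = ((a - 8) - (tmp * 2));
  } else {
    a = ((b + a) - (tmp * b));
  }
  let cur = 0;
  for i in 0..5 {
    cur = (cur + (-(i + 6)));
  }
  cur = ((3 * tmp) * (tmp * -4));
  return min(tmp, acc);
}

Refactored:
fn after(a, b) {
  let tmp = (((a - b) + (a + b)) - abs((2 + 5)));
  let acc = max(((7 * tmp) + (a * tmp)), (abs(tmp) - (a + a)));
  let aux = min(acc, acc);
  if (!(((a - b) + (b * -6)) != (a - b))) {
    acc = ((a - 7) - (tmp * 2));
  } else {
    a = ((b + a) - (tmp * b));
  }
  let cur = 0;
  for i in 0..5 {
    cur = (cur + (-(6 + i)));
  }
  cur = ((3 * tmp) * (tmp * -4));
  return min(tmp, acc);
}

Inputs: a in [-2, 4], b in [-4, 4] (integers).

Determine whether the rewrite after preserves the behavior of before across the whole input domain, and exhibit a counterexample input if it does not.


On input a=3, b=0, before returns -3 while after returns -2.
verdict: not equivalent; witness: a=3, b=0


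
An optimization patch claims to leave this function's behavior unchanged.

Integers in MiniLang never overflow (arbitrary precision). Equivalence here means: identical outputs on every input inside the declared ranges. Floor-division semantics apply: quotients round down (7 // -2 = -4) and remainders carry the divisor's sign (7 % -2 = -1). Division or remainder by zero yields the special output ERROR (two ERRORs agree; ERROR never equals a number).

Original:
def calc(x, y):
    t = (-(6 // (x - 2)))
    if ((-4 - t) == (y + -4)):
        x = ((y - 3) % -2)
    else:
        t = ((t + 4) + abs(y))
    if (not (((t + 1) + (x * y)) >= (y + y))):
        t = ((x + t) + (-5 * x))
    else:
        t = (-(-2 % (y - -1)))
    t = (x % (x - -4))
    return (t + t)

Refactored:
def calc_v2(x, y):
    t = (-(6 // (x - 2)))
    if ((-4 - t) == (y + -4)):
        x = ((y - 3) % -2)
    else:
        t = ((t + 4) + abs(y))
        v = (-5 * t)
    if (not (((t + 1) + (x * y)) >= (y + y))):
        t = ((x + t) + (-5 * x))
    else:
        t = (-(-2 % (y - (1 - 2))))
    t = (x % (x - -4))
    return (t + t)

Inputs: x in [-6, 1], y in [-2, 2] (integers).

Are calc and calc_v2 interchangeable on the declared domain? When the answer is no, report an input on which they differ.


Equivalent — the differences include constant usage differs, plus arithmetic usage differs, plus statement counts differ, plus local variable names differ, yet no declared input distinguishes the two.
Tracing x=-6, y=2: calc: t = 1; ((-4 - t) == (y + -4)) -> false; t = 7; (not (((t + 1) + (x * y)) >= (y + y))) -> true; t = 31; t = 0; return 0 | calc_v2: t = 1; ((-4 - t) == (y + -4)) -> false; t = 7; v = -35; (not (((t + 1) + (x * y)) >= (y + y))) -> true; t = 31; t = 0; return 0 — matching result 0.
Sweeping the whole domain (40 inputs) finds no disagreement.
verdict: equivalent


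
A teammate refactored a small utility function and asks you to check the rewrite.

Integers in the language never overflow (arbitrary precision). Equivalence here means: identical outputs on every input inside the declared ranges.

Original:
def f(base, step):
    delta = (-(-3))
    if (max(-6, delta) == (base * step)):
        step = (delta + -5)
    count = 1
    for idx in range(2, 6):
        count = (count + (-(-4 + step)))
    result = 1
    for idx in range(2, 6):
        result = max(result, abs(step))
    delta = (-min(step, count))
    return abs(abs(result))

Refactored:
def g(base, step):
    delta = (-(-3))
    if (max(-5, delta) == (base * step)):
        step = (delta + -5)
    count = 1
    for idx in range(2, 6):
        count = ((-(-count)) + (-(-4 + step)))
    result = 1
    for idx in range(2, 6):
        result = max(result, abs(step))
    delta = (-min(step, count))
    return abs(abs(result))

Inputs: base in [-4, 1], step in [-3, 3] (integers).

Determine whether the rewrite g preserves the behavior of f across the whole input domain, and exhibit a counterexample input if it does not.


The suspicious edit (`-6` became `-5`) never changes the result for any input inside the declared domain.
As a probe, take base=-2, step=2: f runs delta becomes 3; next (max(-6, delta) == (base * step)) evaluates to false; next count becomes 1; next at idx=2:; next count becomes 3; next at idx=3:; next count becomes 5; next at idx=4:; next count becomes 7; next at idx=5:; next count becomes 9; next result becomes 1; next at idx=2:; next result becomes 2; next at idx=3:; next result becomes 2; next at idx=4:; next result becomes 2; next at idx=5:; next result becomes 2; next delta becomes -2; next final value 2; g runs delta becomes 3; next (max(-5, delta) == (base * step)) evaluates to false; next count becomes 1; next at idx=2:; next count becomes 3; next at idx=3:; next count becomes 5; next at idx=4:; next count becomes 7; next at idx=5:; next count becomes 9; next result becomes 1; next at idx=2:; next result becomes 2; next at idx=3:; next result becomes 2; next at idx=4:; next result becomes 2; next at idx=5:; next result becomes 2; next delta becomes -2; next final value 2; both end at 2.
Across all 42 domain points the two functions coincide.
verdict: equivalent


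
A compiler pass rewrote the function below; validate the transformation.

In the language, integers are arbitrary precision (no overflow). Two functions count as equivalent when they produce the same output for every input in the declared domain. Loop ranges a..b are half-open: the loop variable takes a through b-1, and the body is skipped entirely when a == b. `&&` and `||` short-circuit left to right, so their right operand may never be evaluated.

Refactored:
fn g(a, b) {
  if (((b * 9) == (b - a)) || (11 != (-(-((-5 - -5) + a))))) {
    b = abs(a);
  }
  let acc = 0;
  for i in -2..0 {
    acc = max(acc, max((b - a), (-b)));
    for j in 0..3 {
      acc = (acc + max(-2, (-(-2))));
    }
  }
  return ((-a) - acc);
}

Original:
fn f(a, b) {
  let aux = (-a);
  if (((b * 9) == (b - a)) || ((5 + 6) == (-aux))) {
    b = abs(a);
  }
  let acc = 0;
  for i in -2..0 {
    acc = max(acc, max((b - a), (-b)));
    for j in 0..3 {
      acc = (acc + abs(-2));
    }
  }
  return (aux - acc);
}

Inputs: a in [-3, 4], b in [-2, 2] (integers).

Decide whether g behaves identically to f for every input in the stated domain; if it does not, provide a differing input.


Not equivalent: a=-3, b=-2 separates them (-11 vs -15).
f: aux becomes 3; next (((b * 9) == (b - a)) || ((5 + 6) == (-aux))) evaluates to false; next acc becomes 0; next at i=-2:; next acc becomes 2; next at j=0:; next acc becomes 4; next at j=1:; next acc becomes 6; next at j=2:; next acc becomes 8; next at i=-1:; next acc becomes 8; next at j=0:; next acc becomes 10; next at j=1:; next acc becomes 12; next at j=2:; next acc becomes 14; next final value -11
g: (((b * 9) == (b - a)) || (11 != (-(-((-5 - -5) + a))))) evaluates to true; next b becomes 3; next acc becomes 0; next at i=-2:; next acc becomes 6; next at j=0:; next acc becomes 8; next at j=1:; next acc becomes 10; next at j=2:; next acc becomes 12; next at i=-1:; next acc becomes 12; next at j=0:; next acc becomes 14; next at j=1:; next acc becomes 16; next at j=2:; next acc becomes 18; next final value -15
verdict: not equivalent; witness: a=-3, b=-2


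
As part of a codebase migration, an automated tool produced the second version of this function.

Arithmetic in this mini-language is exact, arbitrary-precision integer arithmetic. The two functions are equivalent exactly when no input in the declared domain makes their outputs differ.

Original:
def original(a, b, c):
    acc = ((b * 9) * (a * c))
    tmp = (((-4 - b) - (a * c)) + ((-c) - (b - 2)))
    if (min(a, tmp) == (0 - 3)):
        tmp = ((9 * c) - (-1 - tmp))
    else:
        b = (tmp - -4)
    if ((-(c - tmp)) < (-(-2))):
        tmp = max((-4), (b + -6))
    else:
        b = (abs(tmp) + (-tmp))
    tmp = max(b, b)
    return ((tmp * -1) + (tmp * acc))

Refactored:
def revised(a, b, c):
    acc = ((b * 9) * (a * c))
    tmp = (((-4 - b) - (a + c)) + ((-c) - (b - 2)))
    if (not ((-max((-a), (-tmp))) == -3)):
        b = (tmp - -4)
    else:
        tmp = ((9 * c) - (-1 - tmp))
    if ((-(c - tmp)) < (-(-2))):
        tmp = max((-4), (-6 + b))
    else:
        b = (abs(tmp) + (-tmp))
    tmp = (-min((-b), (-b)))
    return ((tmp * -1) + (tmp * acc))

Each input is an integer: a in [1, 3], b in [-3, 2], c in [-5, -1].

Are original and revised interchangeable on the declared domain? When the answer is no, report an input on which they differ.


These are not equivalent — on a=1, b=0, c=-1 the outputs split (-4 vs -3).
original: acc := 0 | tmp := 0 | (min(a, tmp) == (0 - 3)): false | b := 4 | ((-(c - tmp)) < (-(-2))): true | tmp := -2 | tmp := 4 | result -4
revised: acc := 0 | tmp := -1 | (not ((-max((-a), (-tmp))) == -3)): true | b := 3 | ((-(c - tmp)) < (-(-2))): true | tmp := -3 | tmp := 3 | result -3
verdict: not equivalent; witness: a=1, b=0, c=-1


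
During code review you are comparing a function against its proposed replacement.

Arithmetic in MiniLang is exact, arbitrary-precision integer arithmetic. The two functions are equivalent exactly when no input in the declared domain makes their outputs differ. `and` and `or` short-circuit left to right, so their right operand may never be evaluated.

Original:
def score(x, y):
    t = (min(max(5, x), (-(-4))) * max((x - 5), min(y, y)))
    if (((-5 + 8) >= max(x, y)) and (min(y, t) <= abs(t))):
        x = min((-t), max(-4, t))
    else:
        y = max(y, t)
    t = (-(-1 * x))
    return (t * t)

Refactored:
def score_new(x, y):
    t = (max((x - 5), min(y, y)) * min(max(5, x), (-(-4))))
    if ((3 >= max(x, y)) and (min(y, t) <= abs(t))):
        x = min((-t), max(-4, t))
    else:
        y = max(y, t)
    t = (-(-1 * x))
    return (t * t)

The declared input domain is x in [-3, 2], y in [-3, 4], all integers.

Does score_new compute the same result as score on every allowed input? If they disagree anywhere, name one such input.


Changes here: constant usage differs; arithmetic usage differs; the full 48-point sweep finds no disagreement.
verdict: equivalent


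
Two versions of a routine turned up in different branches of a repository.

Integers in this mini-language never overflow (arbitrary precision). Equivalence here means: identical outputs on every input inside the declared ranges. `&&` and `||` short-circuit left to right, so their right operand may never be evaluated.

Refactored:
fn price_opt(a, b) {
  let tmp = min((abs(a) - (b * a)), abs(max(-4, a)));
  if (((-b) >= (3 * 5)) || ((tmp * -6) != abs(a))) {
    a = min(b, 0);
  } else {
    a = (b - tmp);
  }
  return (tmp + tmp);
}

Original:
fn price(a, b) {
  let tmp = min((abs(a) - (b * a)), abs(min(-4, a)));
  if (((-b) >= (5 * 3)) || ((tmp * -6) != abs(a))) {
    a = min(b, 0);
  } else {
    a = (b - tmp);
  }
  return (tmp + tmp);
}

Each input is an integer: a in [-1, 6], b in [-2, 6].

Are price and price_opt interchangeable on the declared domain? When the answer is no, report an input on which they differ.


a=-1, b=1 yields 4 from price but 2 from price_opt.
verdict: not equivalent; witness: a=-1, b=1


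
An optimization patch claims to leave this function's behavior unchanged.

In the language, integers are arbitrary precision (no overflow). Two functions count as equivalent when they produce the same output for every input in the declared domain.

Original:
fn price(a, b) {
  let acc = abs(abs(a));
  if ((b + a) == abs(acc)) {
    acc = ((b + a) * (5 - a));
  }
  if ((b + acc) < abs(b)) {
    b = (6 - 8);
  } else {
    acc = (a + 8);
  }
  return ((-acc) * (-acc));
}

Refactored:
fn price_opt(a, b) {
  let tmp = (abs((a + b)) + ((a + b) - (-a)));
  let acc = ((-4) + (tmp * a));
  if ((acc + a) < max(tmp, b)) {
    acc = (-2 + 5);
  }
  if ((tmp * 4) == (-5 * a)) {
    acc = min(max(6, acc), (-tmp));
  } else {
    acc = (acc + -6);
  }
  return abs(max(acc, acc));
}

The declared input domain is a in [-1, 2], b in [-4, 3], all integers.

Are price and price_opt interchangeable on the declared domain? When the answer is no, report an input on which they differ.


Take a=-1, b=-4.
price: acc := 1 | ((b + a) == abs(acc)): false | ((b + acc) < abs(b)): true | b := -2 | result 1
price_opt: tmp := -1 | acc := -3 | ((acc + a) < max(tmp, b)): true | acc := 3 | ((tmp * 4) == (-5 * a)): false | acc := -3 | result 3
1 against 3: the behavior changed.
verdict: not equivalent; witness: a=-1, b=-4


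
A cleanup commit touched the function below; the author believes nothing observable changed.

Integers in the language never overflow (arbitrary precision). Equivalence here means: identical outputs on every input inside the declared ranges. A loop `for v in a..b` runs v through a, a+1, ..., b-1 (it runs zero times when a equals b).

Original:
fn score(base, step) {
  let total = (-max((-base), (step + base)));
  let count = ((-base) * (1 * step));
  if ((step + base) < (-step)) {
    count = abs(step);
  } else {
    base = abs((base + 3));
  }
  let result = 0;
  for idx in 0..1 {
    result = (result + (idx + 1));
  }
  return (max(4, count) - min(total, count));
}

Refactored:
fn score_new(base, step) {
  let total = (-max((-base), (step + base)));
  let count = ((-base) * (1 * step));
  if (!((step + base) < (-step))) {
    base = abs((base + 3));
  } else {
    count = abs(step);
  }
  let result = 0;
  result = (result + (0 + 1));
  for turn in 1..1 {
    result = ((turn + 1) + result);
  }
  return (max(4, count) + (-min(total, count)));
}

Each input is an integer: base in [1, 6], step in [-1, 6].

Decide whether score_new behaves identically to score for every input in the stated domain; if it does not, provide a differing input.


Although statement counts differ, and constant usage differs, and boolean connective usage differs, and local variable names differ, and loop structure differs, and arithmetic usage differs, 48/48 inputs agree.
verdict: equivalent


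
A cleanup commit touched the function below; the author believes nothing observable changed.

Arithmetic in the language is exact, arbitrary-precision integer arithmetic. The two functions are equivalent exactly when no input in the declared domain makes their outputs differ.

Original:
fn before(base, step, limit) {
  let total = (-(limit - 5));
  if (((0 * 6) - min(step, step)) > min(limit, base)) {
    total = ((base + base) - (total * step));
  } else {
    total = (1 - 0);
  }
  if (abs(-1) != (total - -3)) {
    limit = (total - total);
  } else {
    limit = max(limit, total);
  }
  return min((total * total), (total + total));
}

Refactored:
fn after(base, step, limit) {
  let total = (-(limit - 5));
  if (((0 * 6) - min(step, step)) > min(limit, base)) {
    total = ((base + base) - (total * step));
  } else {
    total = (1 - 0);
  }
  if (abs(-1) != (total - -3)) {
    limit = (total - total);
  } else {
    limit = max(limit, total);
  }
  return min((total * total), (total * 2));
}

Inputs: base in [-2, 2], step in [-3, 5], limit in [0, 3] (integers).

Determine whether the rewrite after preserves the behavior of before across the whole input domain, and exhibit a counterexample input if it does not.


Comparing the listings, the differences include: arithmetic usage differs; constant usage differs.
Tracing base=-1, step=5, limit=3: before: total = 2; (((0 * 6) - min(step, step)) > min(limit, base)) -> false; total = 1; (abs(-1) != (total - -3)) -> true; limit = 0; return 1 | after: total = 2; (((0 * 6) - min(step, step)) > min(limit, base)) -> false; total = 1; (abs(-1) != (total - -3)) -> true; limit = 0; return 1 — matching result 1.
Checked all 180 inputs in the declared domain: the outputs agree on every one.
verdict: equivalent
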